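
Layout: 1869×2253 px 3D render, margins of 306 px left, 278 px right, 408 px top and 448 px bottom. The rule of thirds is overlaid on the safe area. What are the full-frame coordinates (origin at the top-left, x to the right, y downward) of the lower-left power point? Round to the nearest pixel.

(734, 1339)

Content width = 1869 − 306 − 278 = 1285 px; content height = 2253 − 408 − 448 = 1397 px.
Lower-left is one-third across and two-thirds down within the safe area.
x = 306 + 1 × 1285/3 = 306 + 428.33 ≈ 734
y = 408 + 2 × 1397/3 = 408 + 931.33 ≈ 1339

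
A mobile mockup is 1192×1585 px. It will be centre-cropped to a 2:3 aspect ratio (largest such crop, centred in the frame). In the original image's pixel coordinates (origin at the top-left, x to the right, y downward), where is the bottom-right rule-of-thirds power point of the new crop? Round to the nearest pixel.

(772, 1057)

1192/1585 > 2/3, so the 2:3 crop keeps the full height 1585 and trims width to 1585 × 2/3 = 1056.67 px.
Left offset = (1192 − 1056.67)/2 = 67.67 px; top offset = 0.
Bottom-right is two-thirds across and two-thirds down within the crop:
x = 67.67 + 2 × 1056.67/3 ≈ 772; y = 0.00 + 2 × 1585.00/3 ≈ 1057.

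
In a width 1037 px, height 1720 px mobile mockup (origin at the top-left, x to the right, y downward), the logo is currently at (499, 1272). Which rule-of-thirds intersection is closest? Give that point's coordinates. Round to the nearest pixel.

x = 346 px, y = 1147 px

Third lines: x ∈ {346, 691}, y ∈ {573, 1147}.
499 is closer to x = 346; 1272 is closer to y = 1147.
So the nearest intersection is the lower-left power point.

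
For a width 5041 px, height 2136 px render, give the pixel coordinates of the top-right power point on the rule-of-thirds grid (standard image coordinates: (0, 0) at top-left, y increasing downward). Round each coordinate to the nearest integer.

(3361, 712)

The top-right point sits two-thirds of the way across and one-third of the way down.
x = 2 × 5041/3 ≈ 3361; y = 1 × 2136/3 ≈ 712.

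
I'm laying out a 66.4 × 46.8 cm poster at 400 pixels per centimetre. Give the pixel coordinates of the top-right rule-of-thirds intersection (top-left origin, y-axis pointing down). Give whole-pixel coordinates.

x = 17707 px, y = 6240 px

In pixels the canvas is 66.4 × 400 = 26560 wide and 46.8 × 400 = 18720 tall.
The top-right point is two-thirds across and one-third down:
x = 2 × 26560/3 ≈ 17707; y = 1 × 18720/3 ≈ 6240.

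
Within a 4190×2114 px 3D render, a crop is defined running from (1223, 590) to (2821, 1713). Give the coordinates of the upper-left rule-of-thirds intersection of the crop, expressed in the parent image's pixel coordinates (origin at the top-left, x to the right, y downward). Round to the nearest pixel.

Crop width = 2821 − 1223 = 1598 px; one third is 532.67 px.
Crop height = 1713 − 590 = 1123 px; one third is 374.33 px.
The upper-left point is one-third across and one-third down within the crop:
x = 1223 + 1 × 532.67 ≈ 1756; y = 590 + 1 × 374.33 ≈ 964.

x = 1756 px, y = 964 px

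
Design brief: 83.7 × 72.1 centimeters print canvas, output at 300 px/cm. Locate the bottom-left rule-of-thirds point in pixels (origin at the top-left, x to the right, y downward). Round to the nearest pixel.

x = 8370 px, y = 14420 px

In pixels the canvas is 83.7 × 300 = 25110 wide and 72.1 × 300 = 21630 tall.
The bottom-left point is one-third across and two-thirds down:
x = 1 × 25110/3 ≈ 8370; y = 2 × 21630/3 ≈ 14420.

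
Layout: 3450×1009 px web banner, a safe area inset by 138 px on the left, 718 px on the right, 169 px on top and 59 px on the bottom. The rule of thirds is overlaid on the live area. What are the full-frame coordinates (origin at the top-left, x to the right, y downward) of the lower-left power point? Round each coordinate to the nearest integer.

Content width = 3450 − 138 − 718 = 2594 px; content height = 1009 − 169 − 59 = 781 px.
Lower-left is one-third across and two-thirds down within the live area.
x = 138 + 1 × 2594/3 = 138 + 864.67 ≈ 1003
y = 169 + 2 × 781/3 = 169 + 520.67 ≈ 690

x = 1003 px, y = 690 px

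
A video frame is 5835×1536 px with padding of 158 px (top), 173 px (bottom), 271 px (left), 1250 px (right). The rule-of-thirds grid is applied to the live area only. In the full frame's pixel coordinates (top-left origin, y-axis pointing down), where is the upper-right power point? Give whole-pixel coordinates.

Content width = 5835 − 271 − 1250 = 4314 px; content height = 1536 − 158 − 173 = 1205 px.
Upper-right is two-thirds across and one-third down within the live area.
x = 271 + 2 × 4314/3 = 271 + 2876.00 ≈ 3147
y = 158 + 1 × 1205/3 = 158 + 401.67 ≈ 560

x = 3147 px, y = 560 px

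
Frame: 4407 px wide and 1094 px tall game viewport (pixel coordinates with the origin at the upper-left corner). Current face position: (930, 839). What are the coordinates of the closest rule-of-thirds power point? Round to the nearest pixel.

x = 1469 px, y = 729 px

Third lines: x ∈ {1469, 2938}, y ∈ {365, 729}.
930 is closer to x = 1469; 839 is closer to y = 729.
So the nearest intersection is the lower-left power point.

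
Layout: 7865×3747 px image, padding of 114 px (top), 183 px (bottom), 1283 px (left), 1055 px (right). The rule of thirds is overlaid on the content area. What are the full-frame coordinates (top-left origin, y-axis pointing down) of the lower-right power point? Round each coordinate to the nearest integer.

Content width = 7865 − 1283 − 1055 = 5527 px; content height = 3747 − 114 − 183 = 3450 px.
Lower-right is two-thirds across and two-thirds down within the content area.
x = 1283 + 2 × 5527/3 = 1283 + 3684.67 ≈ 4968
y = 114 + 2 × 3450/3 = 114 + 2300.00 ≈ 2414

(4968, 2414)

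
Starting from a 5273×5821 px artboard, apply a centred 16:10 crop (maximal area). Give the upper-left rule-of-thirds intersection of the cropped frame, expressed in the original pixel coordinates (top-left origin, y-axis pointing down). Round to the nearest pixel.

5273/5821 < 16/10, so the 16:10 crop keeps the full width 5273 and trims height to 5273 × 10/16 = 3295.62 px.
Top offset = (5821 − 3295.62)/2 = 1262.69 px; left offset = 0.
Upper-left is one-third across and one-third down within the crop:
x = 0.00 + 1 × 5273.00/3 ≈ 1758; y = 1262.69 + 1 × 3295.62/3 ≈ 2361.

(1758, 2361)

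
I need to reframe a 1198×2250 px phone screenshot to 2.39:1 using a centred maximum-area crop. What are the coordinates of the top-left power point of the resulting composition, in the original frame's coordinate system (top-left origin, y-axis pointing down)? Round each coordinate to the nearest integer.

1198/2250 < 2.39/1, so the 2.39:1 crop keeps the full width 1198 and trims height to 1198 × 1/2.39 = 501.26 px.
Top offset = (2250 − 501.26)/2 = 874.37 px; left offset = 0.
Top-left is one-third across and one-third down within the crop:
x = 0.00 + 1 × 1198.00/3 ≈ 399; y = 874.37 + 1 × 501.26/3 ≈ 1041.

(399, 1041)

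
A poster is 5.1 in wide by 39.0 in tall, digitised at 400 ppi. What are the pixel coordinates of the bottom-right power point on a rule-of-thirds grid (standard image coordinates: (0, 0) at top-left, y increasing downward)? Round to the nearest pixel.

In pixels the canvas is 5.1 × 400 = 2040 wide and 39.0 × 400 = 15600 tall.
The bottom-right point is two-thirds across and two-thirds down:
x = 2 × 2040/3 ≈ 1360; y = 2 × 15600/3 ≈ 10400.

x = 1360 px, y = 10400 px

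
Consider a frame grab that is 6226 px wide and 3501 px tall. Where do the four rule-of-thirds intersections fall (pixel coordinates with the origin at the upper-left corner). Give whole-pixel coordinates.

(2075, 1167), (4151, 1167), (2075, 2334), (4151, 2334)

One third of 6226 is 2075.33; one third of 3501 is 1167.
Vertical third lines at x = 2075 and x = 4151; horizontal third lines at y = 1167 and y = 2334.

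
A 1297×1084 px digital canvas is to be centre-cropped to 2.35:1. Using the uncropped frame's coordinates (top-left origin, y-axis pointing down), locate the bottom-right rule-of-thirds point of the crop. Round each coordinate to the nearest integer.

1297/1084 < 2.35/1, so the 2.35:1 crop keeps the full width 1297 and trims height to 1297 × 1/2.35 = 551.91 px.
Top offset = (1084 − 551.91)/2 = 266.04 px; left offset = 0.
Bottom-right is two-thirds across and two-thirds down within the crop:
x = 0.00 + 2 × 1297.00/3 ≈ 865; y = 266.04 + 2 × 551.91/3 ≈ 634.

(865, 634)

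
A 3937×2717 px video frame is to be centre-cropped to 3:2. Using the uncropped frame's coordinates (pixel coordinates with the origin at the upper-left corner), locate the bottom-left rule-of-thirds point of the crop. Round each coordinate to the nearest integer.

3937/2717 < 3/2, so the 3:2 crop keeps the full width 3937 and trims height to 3937 × 2/3 = 2624.67 px.
Top offset = (2717 − 2624.67)/2 = 46.17 px; left offset = 0.
Bottom-left is one-third across and two-thirds down within the crop:
x = 0.00 + 1 × 3937.00/3 ≈ 1312; y = 46.17 + 2 × 2624.67/3 ≈ 1796.

x = 1312 px, y = 1796 px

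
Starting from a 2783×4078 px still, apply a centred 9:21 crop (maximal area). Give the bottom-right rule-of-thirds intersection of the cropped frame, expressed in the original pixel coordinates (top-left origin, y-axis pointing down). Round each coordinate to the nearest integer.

(1683, 2719)

2783/4078 > 9/21, so the 9:21 crop keeps the full height 4078 and trims width to 4078 × 9/21 = 1747.71 px.
Left offset = (2783 − 1747.71)/2 = 517.64 px; top offset = 0.
Bottom-right is two-thirds across and two-thirds down within the crop:
x = 517.64 + 2 × 1747.71/3 ≈ 1683; y = 0.00 + 2 × 4078.00/3 ≈ 2719.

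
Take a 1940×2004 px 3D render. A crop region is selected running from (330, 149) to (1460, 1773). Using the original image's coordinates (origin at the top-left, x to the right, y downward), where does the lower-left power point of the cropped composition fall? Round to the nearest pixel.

Crop width = 1460 − 330 = 1130 px; one third is 376.67 px.
Crop height = 1773 − 149 = 1624 px; one third is 541.33 px.
The lower-left point is one-third across and two-thirds down within the crop:
x = 330 + 1 × 376.67 ≈ 707; y = 149 + 2 × 541.33 ≈ 1232.

(707, 1232)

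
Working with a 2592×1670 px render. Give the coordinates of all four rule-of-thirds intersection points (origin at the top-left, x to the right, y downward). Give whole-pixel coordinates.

(864, 557), (1728, 557), (864, 1113), (1728, 1113)

One third of 2592 is 864; one third of 1670 is 556.67.
Vertical third lines at x = 864 and x = 1728; horizontal third lines at y = 557 and y = 1113.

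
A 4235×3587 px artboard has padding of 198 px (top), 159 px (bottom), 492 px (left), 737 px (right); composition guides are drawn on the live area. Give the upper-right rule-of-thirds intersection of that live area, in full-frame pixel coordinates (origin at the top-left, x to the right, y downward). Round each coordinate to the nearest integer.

x = 2496 px, y = 1275 px

Content width = 4235 − 492 − 737 = 3006 px; content height = 3587 − 198 − 159 = 3230 px.
Upper-right is two-thirds across and one-third down within the live area.
x = 492 + 2 × 3006/3 = 492 + 2004.00 ≈ 2496
y = 198 + 1 × 3230/3 = 198 + 1076.67 ≈ 1275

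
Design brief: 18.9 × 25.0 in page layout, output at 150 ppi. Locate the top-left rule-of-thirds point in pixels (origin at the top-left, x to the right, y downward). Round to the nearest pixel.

(945, 1250)

In pixels the canvas is 18.9 × 150 = 2835 wide and 25.0 × 150 = 3750 tall.
The top-left point is one-third across and one-third down:
x = 1 × 2835/3 ≈ 945; y = 1 × 3750/3 ≈ 1250.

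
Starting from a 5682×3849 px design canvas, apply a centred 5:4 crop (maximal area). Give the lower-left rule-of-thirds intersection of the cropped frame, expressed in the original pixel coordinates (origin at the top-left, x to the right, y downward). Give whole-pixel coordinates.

5682/3849 > 5/4, so the 5:4 crop keeps the full height 3849 and trims width to 3849 × 5/4 = 4811.25 px.
Left offset = (5682 − 4811.25)/2 = 435.38 px; top offset = 0.
Lower-left is one-third across and two-thirds down within the crop:
x = 435.38 + 1 × 4811.25/3 ≈ 2039; y = 0.00 + 2 × 3849.00/3 ≈ 2566.

x = 2039 px, y = 2566 px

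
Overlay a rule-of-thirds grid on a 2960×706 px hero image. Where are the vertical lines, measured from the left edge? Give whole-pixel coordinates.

2960 / 3 = 986.67, so the vertical lines sit at one and two thirds of 2960.

x = 987 px and x = 1973 px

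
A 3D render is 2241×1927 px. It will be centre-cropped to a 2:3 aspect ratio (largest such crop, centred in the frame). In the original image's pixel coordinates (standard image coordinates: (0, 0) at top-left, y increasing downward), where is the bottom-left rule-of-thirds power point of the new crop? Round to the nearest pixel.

(906, 1285)

2241/1927 > 2/3, so the 2:3 crop keeps the full height 1927 and trims width to 1927 × 2/3 = 1284.67 px.
Left offset = (2241 − 1284.67)/2 = 478.17 px; top offset = 0.
Bottom-left is one-third across and two-thirds down within the crop:
x = 478.17 + 1 × 1284.67/3 ≈ 906; y = 0.00 + 2 × 1927.00/3 ≈ 1285.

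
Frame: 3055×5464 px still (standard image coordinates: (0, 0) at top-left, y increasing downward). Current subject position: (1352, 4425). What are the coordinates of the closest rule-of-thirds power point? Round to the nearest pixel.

x = 1018 px, y = 3643 px

Third lines: x ∈ {1018, 2037}, y ∈ {1821, 3643}.
1352 is closer to x = 1018; 4425 is closer to y = 3643.
So the nearest intersection is the lower-left power point.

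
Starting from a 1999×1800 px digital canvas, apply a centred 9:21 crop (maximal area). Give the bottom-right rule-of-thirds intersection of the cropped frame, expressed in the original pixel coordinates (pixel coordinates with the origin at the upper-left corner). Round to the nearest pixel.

x = 1128 px, y = 1200 px

1999/1800 > 9/21, so the 9:21 crop keeps the full height 1800 and trims width to 1800 × 9/21 = 771.43 px.
Left offset = (1999 − 771.43)/2 = 613.79 px; top offset = 0.
Bottom-right is two-thirds across and two-thirds down within the crop:
x = 613.79 + 2 × 771.43/3 ≈ 1128; y = 0.00 + 2 × 1800.00/3 ≈ 1200.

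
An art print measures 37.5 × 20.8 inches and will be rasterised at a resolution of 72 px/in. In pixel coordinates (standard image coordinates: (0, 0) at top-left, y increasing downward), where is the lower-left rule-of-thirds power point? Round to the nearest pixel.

x = 900 px, y = 998 px

In pixels the canvas is 37.5 × 72 = 2700 wide and 20.8 × 72 = 1497.6 tall.
The lower-left point is one-third across and two-thirds down:
x = 1 × 2700/3 ≈ 900; y = 2 × 1497.6/3 ≈ 998.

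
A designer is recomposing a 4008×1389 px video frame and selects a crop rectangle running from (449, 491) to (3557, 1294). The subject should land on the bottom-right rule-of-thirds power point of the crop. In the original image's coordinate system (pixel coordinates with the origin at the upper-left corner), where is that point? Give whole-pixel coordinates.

Crop width = 3557 − 449 = 3108 px; one third is 1036.00 px.
Crop height = 1294 − 491 = 803 px; one third is 267.67 px.
The bottom-right point is two-thirds across and two-thirds down within the crop:
x = 449 + 2 × 1036.00 ≈ 2521; y = 491 + 2 × 267.67 ≈ 1026.

(2521, 1026)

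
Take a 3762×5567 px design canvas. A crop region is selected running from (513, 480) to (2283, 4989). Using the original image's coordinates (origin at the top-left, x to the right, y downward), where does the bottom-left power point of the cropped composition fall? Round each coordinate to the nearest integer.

x = 1103 px, y = 3486 px

Crop width = 2283 − 513 = 1770 px; one third is 590.00 px.
Crop height = 4989 − 480 = 4509 px; one third is 1503.00 px.
The bottom-left point is one-third across and two-thirds down within the crop:
x = 513 + 1 × 590.00 ≈ 1103; y = 480 + 2 × 1503.00 ≈ 3486.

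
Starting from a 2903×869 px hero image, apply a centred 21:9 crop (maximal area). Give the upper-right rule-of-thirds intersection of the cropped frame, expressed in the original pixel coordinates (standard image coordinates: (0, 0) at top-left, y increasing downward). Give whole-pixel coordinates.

(1789, 290)

2903/869 > 21/9, so the 21:9 crop keeps the full height 869 and trims width to 869 × 21/9 = 2027.67 px.
Left offset = (2903 − 2027.67)/2 = 437.67 px; top offset = 0.
Upper-right is two-thirds across and one-third down within the crop:
x = 437.67 + 2 × 2027.67/3 ≈ 1789; y = 0.00 + 1 × 869.00/3 ≈ 290.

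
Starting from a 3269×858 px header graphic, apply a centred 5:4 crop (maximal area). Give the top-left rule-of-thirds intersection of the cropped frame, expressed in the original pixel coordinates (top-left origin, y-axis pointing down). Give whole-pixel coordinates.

3269/858 > 5/4, so the 5:4 crop keeps the full height 858 and trims width to 858 × 5/4 = 1072.50 px.
Left offset = (3269 − 1072.50)/2 = 1098.25 px; top offset = 0.
Top-left is one-third across and one-third down within the crop:
x = 1098.25 + 1 × 1072.50/3 ≈ 1456; y = 0.00 + 1 × 858.00/3 ≈ 286.

(1456, 286)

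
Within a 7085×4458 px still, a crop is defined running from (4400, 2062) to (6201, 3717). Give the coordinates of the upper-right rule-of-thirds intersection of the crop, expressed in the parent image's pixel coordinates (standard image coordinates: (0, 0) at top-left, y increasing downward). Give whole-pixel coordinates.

(5601, 2614)

Crop width = 6201 − 4400 = 1801 px; one third is 600.33 px.
Crop height = 3717 − 2062 = 1655 px; one third is 551.67 px.
The upper-right point is two-thirds across and one-third down within the crop:
x = 4400 + 2 × 600.33 ≈ 5601; y = 2062 + 1 × 551.67 ≈ 2614.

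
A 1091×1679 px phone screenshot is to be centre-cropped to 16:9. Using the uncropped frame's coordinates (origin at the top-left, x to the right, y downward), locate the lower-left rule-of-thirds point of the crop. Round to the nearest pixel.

1091/1679 < 16/9, so the 16:9 crop keeps the full width 1091 and trims height to 1091 × 9/16 = 613.69 px.
Top offset = (1679 − 613.69)/2 = 532.66 px; left offset = 0.
Lower-left is one-third across and two-thirds down within the crop:
x = 0.00 + 1 × 1091.00/3 ≈ 364; y = 532.66 + 2 × 613.69/3 ≈ 942.

x = 364 px, y = 942 px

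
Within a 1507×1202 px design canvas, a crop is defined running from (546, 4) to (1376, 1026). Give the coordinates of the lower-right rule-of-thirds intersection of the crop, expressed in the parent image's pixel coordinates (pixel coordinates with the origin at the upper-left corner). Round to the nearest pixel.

(1099, 685)

Crop width = 1376 − 546 = 830 px; one third is 276.67 px.
Crop height = 1026 − 4 = 1022 px; one third is 340.67 px.
The lower-right point is two-thirds across and two-thirds down within the crop:
x = 546 + 2 × 276.67 ≈ 1099; y = 4 + 2 × 340.67 ≈ 685.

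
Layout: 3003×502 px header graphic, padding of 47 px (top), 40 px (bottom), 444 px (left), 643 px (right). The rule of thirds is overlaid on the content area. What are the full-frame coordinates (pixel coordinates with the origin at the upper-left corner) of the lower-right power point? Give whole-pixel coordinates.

(1721, 324)

Content width = 3003 − 444 − 643 = 1916 px; content height = 502 − 47 − 40 = 415 px.
Lower-right is two-thirds across and two-thirds down within the content area.
x = 444 + 2 × 1916/3 = 444 + 1277.33 ≈ 1721
y = 47 + 2 × 415/3 = 47 + 276.67 ≈ 324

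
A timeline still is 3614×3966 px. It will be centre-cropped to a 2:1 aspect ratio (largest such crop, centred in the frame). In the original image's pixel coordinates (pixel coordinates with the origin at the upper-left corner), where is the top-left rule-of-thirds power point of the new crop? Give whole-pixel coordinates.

3614/3966 < 2/1, so the 2:1 crop keeps the full width 3614 and trims height to 3614 × 1/2 = 1807.00 px.
Top offset = (3966 − 1807.00)/2 = 1079.50 px; left offset = 0.
Top-left is one-third across and one-third down within the crop:
x = 0.00 + 1 × 3614.00/3 ≈ 1205; y = 1079.50 + 1 × 1807.00/3 ≈ 1682.

(1205, 1682)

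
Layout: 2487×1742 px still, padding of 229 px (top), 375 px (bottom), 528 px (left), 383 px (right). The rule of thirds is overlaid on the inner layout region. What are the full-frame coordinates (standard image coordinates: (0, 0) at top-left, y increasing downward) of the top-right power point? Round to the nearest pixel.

Content width = 2487 − 528 − 383 = 1576 px; content height = 1742 − 229 − 375 = 1138 px.
Top-right is two-thirds across and one-third down within the inner layout region.
x = 528 + 2 × 1576/3 = 528 + 1050.67 ≈ 1579
y = 229 + 1 × 1138/3 = 229 + 379.33 ≈ 608

x = 1579 px, y = 608 px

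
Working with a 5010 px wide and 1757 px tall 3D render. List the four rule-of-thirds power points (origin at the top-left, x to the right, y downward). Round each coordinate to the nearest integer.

One third of 5010 is 1670; one third of 1757 is 585.67.
Vertical third lines at x = 1670 and x = 3340; horizontal third lines at y = 586 and y = 1171.

(1670, 586), (3340, 586), (1670, 1171), (3340, 1171)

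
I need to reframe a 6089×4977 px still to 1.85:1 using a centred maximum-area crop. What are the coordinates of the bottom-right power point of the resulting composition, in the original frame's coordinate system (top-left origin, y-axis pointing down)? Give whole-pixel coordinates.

x = 4059 px, y = 3037 px

6089/4977 < 1.85/1, so the 1.85:1 crop keeps the full width 6089 and trims height to 6089 × 1/1.85 = 3291.35 px.
Top offset = (4977 − 3291.35)/2 = 842.82 px; left offset = 0.
Bottom-right is two-thirds across and two-thirds down within the crop:
x = 0.00 + 2 × 6089.00/3 ≈ 4059; y = 842.82 + 2 × 3291.35/3 ≈ 3037.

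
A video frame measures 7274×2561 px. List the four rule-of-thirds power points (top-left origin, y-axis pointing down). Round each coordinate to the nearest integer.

(2425, 854), (4849, 854), (2425, 1707), (4849, 1707)

One third of 7274 is 2424.67; one third of 2561 is 853.67.
Vertical third lines at x = 2425 and x = 4849; horizontal third lines at y = 854 and y = 1707.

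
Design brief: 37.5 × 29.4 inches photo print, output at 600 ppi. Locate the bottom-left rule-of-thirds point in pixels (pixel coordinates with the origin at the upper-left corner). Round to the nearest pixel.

In pixels the canvas is 37.5 × 600 = 22500 wide and 29.4 × 600 = 17640 tall.
The bottom-left point is one-third across and two-thirds down:
x = 1 × 22500/3 ≈ 7500; y = 2 × 17640/3 ≈ 11760.

(7500, 11760)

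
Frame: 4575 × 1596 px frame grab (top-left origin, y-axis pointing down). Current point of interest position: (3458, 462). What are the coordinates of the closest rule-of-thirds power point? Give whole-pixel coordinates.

x = 3050 px, y = 532 px

Third lines: x ∈ {1525, 3050}, y ∈ {532, 1064}.
3458 is closer to x = 3050; 462 is closer to y = 532.
So the nearest intersection is the upper-right power point.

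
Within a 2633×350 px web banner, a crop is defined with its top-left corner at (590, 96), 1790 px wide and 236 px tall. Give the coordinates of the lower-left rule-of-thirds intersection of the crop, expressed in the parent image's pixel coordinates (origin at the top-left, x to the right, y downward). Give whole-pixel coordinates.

(1187, 253)

One third of the crop width 1790 is 596.67 px.
One third of the crop height 236 is 78.67 px.
The lower-left point is one-third across and two-thirds down within the crop:
x = 590 + 1 × 596.67 ≈ 1187; y = 96 + 2 × 78.67 ≈ 253.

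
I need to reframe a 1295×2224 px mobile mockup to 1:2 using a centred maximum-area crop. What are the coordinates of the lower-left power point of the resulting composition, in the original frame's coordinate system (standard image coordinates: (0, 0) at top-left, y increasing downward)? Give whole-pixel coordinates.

(462, 1483)

1295/2224 > 1/2, so the 1:2 crop keeps the full height 2224 and trims width to 2224 × 1/2 = 1112.00 px.
Left offset = (1295 − 1112.00)/2 = 91.50 px; top offset = 0.
Lower-left is one-third across and two-thirds down within the crop:
x = 91.50 + 1 × 1112.00/3 ≈ 462; y = 0.00 + 2 × 2224.00/3 ≈ 1483.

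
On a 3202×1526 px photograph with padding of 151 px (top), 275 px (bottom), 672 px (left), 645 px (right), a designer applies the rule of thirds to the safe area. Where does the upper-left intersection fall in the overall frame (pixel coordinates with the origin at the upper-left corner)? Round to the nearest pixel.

Content width = 3202 − 672 − 645 = 1885 px; content height = 1526 − 151 − 275 = 1100 px.
Upper-left is one-third across and one-third down within the safe area.
x = 672 + 1 × 1885/3 = 672 + 628.33 ≈ 1300
y = 151 + 1 × 1100/3 = 151 + 366.67 ≈ 518

(1300, 518)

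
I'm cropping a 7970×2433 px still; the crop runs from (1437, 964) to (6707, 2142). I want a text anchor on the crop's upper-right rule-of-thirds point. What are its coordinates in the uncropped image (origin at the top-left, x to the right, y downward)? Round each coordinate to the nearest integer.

(4950, 1357)

Crop width = 6707 − 1437 = 5270 px; one third is 1756.67 px.
Crop height = 2142 − 964 = 1178 px; one third is 392.67 px.
The upper-right point is two-thirds across and one-third down within the crop:
x = 1437 + 2 × 1756.67 ≈ 4950; y = 964 + 1 × 392.67 ≈ 1357.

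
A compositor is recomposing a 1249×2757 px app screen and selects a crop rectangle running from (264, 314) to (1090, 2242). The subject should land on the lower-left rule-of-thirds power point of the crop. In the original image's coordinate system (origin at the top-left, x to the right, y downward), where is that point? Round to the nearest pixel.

Crop width = 1090 − 264 = 826 px; one third is 275.33 px.
Crop height = 2242 − 314 = 1928 px; one third is 642.67 px.
The lower-left point is one-third across and two-thirds down within the crop:
x = 264 + 1 × 275.33 ≈ 539; y = 314 + 2 × 642.67 ≈ 1599.

(539, 1599)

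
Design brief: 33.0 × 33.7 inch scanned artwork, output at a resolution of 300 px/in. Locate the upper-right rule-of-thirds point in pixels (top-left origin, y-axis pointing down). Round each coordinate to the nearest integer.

In pixels the canvas is 33.0 × 300 = 9900 wide and 33.7 × 300 = 10110 tall.
The upper-right point is two-thirds across and one-third down:
x = 2 × 9900/3 ≈ 6600; y = 1 × 10110/3 ≈ 3370.

x = 6600 px, y = 3370 px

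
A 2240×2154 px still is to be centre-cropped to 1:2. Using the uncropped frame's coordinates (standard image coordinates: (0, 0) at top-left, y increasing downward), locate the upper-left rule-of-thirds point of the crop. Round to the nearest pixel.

2240/2154 > 1/2, so the 1:2 crop keeps the full height 2154 and trims width to 2154 × 1/2 = 1077.00 px.
Left offset = (2240 − 1077.00)/2 = 581.50 px; top offset = 0.
Upper-left is one-third across and one-third down within the crop:
x = 581.50 + 1 × 1077.00/3 ≈ 941; y = 0.00 + 1 × 2154.00/3 ≈ 718.

(941, 718)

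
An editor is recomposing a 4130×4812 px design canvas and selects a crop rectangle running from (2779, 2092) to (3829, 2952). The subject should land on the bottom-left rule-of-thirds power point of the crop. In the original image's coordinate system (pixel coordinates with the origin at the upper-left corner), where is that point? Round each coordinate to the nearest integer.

Crop width = 3829 − 2779 = 1050 px; one third is 350.00 px.
Crop height = 2952 − 2092 = 860 px; one third is 286.67 px.
The bottom-left point is one-third across and two-thirds down within the crop:
x = 2779 + 1 × 350.00 ≈ 3129; y = 2092 + 2 × 286.67 ≈ 2665.

x = 3129 px, y = 2665 px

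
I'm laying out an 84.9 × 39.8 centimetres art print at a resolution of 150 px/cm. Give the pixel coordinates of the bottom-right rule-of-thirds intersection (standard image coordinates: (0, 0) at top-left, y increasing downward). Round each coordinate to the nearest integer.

In pixels the canvas is 84.9 × 150 = 12735 wide and 39.8 × 150 = 5970 tall.
The bottom-right point is two-thirds across and two-thirds down:
x = 2 × 12735/3 ≈ 8490; y = 2 × 5970/3 ≈ 3980.

(8490, 3980)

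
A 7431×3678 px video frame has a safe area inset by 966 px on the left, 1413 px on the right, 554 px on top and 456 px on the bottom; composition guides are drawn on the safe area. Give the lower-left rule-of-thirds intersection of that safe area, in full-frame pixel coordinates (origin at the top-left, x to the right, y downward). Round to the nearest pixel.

x = 2650 px, y = 2333 px

Content width = 7431 − 966 − 1413 = 5052 px; content height = 3678 − 554 − 456 = 2668 px.
Lower-left is one-third across and two-thirds down within the safe area.
x = 966 + 1 × 5052/3 = 966 + 1684.00 ≈ 2650
y = 554 + 2 × 2668/3 = 554 + 1778.67 ≈ 2333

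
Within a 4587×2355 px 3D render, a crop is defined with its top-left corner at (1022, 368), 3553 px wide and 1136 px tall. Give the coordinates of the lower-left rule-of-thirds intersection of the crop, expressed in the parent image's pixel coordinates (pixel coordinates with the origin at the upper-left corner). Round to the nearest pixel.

One third of the crop width 3553 is 1184.33 px.
One third of the crop height 1136 is 378.67 px.
The lower-left point is one-third across and two-thirds down within the crop:
x = 1022 + 1 × 1184.33 ≈ 2206; y = 368 + 2 × 378.67 ≈ 1125.

(2206, 1125)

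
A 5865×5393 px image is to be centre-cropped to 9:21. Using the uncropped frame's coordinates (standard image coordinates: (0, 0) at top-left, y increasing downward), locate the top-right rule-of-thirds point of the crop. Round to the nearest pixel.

5865/5393 > 9/21, so the 9:21 crop keeps the full height 5393 and trims width to 5393 × 9/21 = 2311.29 px.
Left offset = (5865 − 2311.29)/2 = 1776.86 px; top offset = 0.
Top-right is two-thirds across and one-third down within the crop:
x = 1776.86 + 2 × 2311.29/3 ≈ 3318; y = 0.00 + 1 × 5393.00/3 ≈ 1798.

x = 3318 px, y = 1798 px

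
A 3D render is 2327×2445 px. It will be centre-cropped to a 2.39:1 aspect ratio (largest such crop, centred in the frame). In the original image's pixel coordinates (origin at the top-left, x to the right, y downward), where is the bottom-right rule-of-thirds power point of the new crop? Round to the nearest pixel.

(1551, 1385)

2327/2445 < 2.39/1, so the 2.39:1 crop keeps the full width 2327 and trims height to 2327 × 1/2.39 = 973.64 px.
Top offset = (2445 − 973.64)/2 = 735.68 px; left offset = 0.
Bottom-right is two-thirds across and two-thirds down within the crop:
x = 0.00 + 2 × 2327.00/3 ≈ 1551; y = 735.68 + 2 × 973.64/3 ≈ 1385.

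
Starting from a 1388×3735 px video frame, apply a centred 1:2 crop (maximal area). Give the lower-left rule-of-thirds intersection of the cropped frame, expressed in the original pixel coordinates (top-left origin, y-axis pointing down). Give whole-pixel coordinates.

x = 463 px, y = 2330 px

1388/3735 < 1/2, so the 1:2 crop keeps the full width 1388 and trims height to 1388 × 2/1 = 2776.00 px.
Top offset = (3735 − 2776.00)/2 = 479.50 px; left offset = 0.
Lower-left is one-third across and two-thirds down within the crop:
x = 0.00 + 1 × 1388.00/3 ≈ 463; y = 479.50 + 2 × 2776.00/3 ≈ 2330.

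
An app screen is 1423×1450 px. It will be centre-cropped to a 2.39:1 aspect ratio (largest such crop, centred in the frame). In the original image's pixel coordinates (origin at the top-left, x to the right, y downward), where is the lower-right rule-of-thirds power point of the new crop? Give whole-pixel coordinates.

1423/1450 < 2.39/1, so the 2.39:1 crop keeps the full width 1423 and trims height to 1423 × 1/2.39 = 595.40 px.
Top offset = (1450 − 595.40)/2 = 427.30 px; left offset = 0.
Lower-right is two-thirds across and two-thirds down within the crop:
x = 0.00 + 2 × 1423.00/3 ≈ 949; y = 427.30 + 2 × 595.40/3 ≈ 824.

(949, 824)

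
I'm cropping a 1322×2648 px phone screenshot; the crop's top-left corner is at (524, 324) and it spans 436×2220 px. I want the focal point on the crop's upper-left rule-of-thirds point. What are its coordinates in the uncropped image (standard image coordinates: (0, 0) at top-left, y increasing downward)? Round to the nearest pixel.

One third of the crop width 436 is 145.33 px.
One third of the crop height 2220 is 740.00 px.
The upper-left point is one-third across and one-third down within the crop:
x = 524 + 1 × 145.33 ≈ 669; y = 324 + 1 × 740.00 ≈ 1064.

x = 669 px, y = 1064 px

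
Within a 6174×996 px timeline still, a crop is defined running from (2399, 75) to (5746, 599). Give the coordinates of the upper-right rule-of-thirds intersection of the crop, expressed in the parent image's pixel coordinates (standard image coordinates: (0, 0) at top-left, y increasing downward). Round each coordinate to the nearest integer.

(4630, 250)

Crop width = 5746 − 2399 = 3347 px; one third is 1115.67 px.
Crop height = 599 − 75 = 524 px; one third is 174.67 px.
The upper-right point is two-thirds across and one-third down within the crop:
x = 2399 + 2 × 1115.67 ≈ 4630; y = 75 + 1 × 174.67 ≈ 250.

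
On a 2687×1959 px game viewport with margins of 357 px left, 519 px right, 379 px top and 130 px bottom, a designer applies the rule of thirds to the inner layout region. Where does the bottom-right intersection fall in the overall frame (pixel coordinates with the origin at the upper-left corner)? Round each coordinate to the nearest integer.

x = 1564 px, y = 1346 px

Content width = 2687 − 357 − 519 = 1811 px; content height = 1959 − 379 − 130 = 1450 px.
Bottom-right is two-thirds across and two-thirds down within the inner layout region.
x = 357 + 2 × 1811/3 = 357 + 1207.33 ≈ 1564
y = 379 + 2 × 1450/3 = 379 + 966.67 ≈ 1346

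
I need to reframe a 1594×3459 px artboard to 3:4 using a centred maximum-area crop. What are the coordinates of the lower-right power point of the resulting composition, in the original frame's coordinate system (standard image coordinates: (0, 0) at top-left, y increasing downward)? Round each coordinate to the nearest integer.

1594/3459 < 3/4, so the 3:4 crop keeps the full width 1594 and trims height to 1594 × 4/3 = 2125.33 px.
Top offset = (3459 − 2125.33)/2 = 666.83 px; left offset = 0.
Lower-right is two-thirds across and two-thirds down within the crop:
x = 0.00 + 2 × 1594.00/3 ≈ 1063; y = 666.83 + 2 × 2125.33/3 ≈ 2084.

(1063, 2084)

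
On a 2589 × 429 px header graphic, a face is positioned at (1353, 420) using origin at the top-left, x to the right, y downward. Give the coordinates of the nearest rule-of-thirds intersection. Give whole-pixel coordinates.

(1726, 286)

Third lines: x ∈ {863, 1726}, y ∈ {143, 286}.
1353 is closer to x = 1726; 420 is closer to y = 286.
So the nearest intersection is the lower-right power point.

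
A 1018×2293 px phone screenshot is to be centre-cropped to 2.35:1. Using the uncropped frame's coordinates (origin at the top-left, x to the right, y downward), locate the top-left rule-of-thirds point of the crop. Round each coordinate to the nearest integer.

(339, 1074)

1018/2293 < 2.35/1, so the 2.35:1 crop keeps the full width 1018 and trims height to 1018 × 1/2.35 = 433.19 px.
Top offset = (2293 − 433.19)/2 = 929.90 px; left offset = 0.
Top-left is one-third across and one-third down within the crop:
x = 0.00 + 1 × 1018.00/3 ≈ 339; y = 929.90 + 1 × 433.19/3 ≈ 1074.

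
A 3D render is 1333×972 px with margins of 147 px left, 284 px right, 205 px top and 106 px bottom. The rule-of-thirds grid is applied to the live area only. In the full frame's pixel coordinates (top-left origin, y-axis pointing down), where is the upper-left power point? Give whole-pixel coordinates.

x = 448 px, y = 425 px

Content width = 1333 − 147 − 284 = 902 px; content height = 972 − 205 − 106 = 661 px.
Upper-left is one-third across and one-third down within the live area.
x = 147 + 1 × 902/3 = 147 + 300.67 ≈ 448
y = 205 + 1 × 661/3 = 205 + 220.33 ≈ 425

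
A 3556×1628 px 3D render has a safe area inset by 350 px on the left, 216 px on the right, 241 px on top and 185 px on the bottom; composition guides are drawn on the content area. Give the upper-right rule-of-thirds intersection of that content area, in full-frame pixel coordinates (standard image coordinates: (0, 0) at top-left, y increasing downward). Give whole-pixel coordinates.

Content width = 3556 − 350 − 216 = 2990 px; content height = 1628 − 241 − 185 = 1202 px.
Upper-right is two-thirds across and one-third down within the content area.
x = 350 + 2 × 2990/3 = 350 + 1993.33 ≈ 2343
y = 241 + 1 × 1202/3 = 241 + 400.67 ≈ 642

x = 2343 px, y = 642 px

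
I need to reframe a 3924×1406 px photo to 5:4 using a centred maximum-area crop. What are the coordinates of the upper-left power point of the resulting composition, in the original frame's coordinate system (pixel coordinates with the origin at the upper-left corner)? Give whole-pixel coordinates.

x = 1669 px, y = 469 px

3924/1406 > 5/4, so the 5:4 crop keeps the full height 1406 and trims width to 1406 × 5/4 = 1757.50 px.
Left offset = (3924 − 1757.50)/2 = 1083.25 px; top offset = 0.
Upper-left is one-third across and one-third down within the crop:
x = 1083.25 + 1 × 1757.50/3 ≈ 1669; y = 0.00 + 1 × 1406.00/3 ≈ 469.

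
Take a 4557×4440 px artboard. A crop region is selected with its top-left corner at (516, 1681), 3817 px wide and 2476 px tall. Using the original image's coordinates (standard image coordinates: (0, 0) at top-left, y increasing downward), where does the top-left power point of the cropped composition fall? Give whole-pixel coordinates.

One third of the crop width 3817 is 1272.33 px.
One third of the crop height 2476 is 825.33 px.
The top-left point is one-third across and one-third down within the crop:
x = 516 + 1 × 1272.33 ≈ 1788; y = 1681 + 1 × 825.33 ≈ 2506.

x = 1788 px, y = 2506 px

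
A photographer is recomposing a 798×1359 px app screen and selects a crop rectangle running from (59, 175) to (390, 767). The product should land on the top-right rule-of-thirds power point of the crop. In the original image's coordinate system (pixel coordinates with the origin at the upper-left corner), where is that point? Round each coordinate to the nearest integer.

x = 280 px, y = 372 px

Crop width = 390 − 59 = 331 px; one third is 110.33 px.
Crop height = 767 − 175 = 592 px; one third is 197.33 px.
The top-right point is two-thirds across and one-third down within the crop:
x = 59 + 2 × 110.33 ≈ 280; y = 175 + 1 × 197.33 ≈ 372.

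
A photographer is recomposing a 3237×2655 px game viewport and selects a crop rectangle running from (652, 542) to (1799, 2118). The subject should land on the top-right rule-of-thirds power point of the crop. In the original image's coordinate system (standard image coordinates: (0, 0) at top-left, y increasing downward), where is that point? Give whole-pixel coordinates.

x = 1417 px, y = 1067 px

Crop width = 1799 − 652 = 1147 px; one third is 382.33 px.
Crop height = 2118 − 542 = 1576 px; one third is 525.33 px.
The top-right point is two-thirds across and one-third down within the crop:
x = 652 + 2 × 382.33 ≈ 1417; y = 542 + 1 × 525.33 ≈ 1067.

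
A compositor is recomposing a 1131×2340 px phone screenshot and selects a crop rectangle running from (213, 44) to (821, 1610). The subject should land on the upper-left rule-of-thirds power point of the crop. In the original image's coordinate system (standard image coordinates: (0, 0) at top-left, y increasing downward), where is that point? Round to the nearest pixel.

x = 416 px, y = 566 px

Crop width = 821 − 213 = 608 px; one third is 202.67 px.
Crop height = 1610 − 44 = 1566 px; one third is 522.00 px.
The upper-left point is one-third across and one-third down within the crop:
x = 213 + 1 × 202.67 ≈ 416; y = 44 + 1 × 522.00 ≈ 566.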